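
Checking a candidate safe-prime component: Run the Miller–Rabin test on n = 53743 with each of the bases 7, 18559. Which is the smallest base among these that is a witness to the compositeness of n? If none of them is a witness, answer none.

n − 1 = 53742 = 2^1 · 26871, so s = 1 and d = 26871.
Base 7: x_0 = 7^26871 mod 53743 = 11792. x_0 ∉ {1, 53742} and s = 1, so 7 is a Miller–Rabin witness and 53743 is composite.
Base 18559: x_0 = 18559^26871 mod 53743 = 38552. x_0 ∉ {1, 53742} and s = 1, so 18559 is a Miller–Rabin witness and 53743 is composite.
The smallest witness among the given bases is 7.

7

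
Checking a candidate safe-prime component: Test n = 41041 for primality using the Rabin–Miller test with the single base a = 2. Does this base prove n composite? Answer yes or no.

yes

n − 1 = 41040 = 2^4 · 2565, so s = 4 and d = 2565.
x_0 = 2^2565 mod 41041 = 27994.
x_0 is neither 1 nor 41040, so continue squaring.
x_1 = 27994^2 mod 41041 = 27182.
x_2 = 27182^2 mod 41041 = 1.
x_2 = 1 but x_1 ≠ ±1, a nontrivial square root of 1 — 2 is a witness and 41041 is composite.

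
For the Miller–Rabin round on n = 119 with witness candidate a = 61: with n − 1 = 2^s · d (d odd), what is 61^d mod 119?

n − 1 = 118 = 2^1 · 59, so s = 1 and d = 59.
Repeated squaring mod 119: 61^1 ≡ 61, 61^2 ≡ 32, 61^4 ≡ 72, 61^8 ≡ 67, 61^16 ≡ 86, 61^32 ≡ 18.
59 = 32 + 16 + 8 + 2 + 1, so 61^59 ≡ 18·86·67·32·61 ≡ 3 (mod 119).

3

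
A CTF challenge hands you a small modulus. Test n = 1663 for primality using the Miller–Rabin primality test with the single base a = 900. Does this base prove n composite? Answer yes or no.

n − 1 = 1662 = 2^1 · 831, so s = 1 and d = 831.
x_0 = 900^831 mod 1663 = 1.
x_0 = 1, so 900 is not a witness.

no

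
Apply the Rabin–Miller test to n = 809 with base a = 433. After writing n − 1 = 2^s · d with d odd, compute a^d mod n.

44

n − 1 = 808 = 2^3 · 101, so s = 3 and d = 101.
Repeated squaring mod 809: 433^1 ≡ 433, 433^2 ≡ 610, 433^4 ≡ 769, 433^8 ≡ 791, 433^16 ≡ 324, 433^32 ≡ 615, 433^64 ≡ 422.
101 = 64 + 32 + 4 + 1, so 433^101 ≡ 422·615·769·433 ≡ 44 (mod 809).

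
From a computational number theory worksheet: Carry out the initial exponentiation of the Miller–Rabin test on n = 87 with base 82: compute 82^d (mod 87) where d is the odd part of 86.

n − 1 = 86 = 2^1 · 43, so s = 1 and d = 43.
By repeated squaring, 82^43 ≡ 82 (mod 87).

82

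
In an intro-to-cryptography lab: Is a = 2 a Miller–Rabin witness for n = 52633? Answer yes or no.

no

n − 1 = 52632 = 2^3 · 6579, so s = 3 and d = 6579.
x_0 = 2^6579 mod 52633 = 1.
x_0 = 1, so 2 is not a witness.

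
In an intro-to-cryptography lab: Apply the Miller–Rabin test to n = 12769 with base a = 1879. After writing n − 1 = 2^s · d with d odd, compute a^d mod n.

5841

n − 1 = 12768 = 2^5 · 399, so s = 5 and d = 399.
1879^399 mod 12769 = 5841.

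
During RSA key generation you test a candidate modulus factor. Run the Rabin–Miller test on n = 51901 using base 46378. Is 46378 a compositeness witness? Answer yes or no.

n − 1 = 51900 = 2^2 · 12975, so s = 2 and d = 12975.
x_0 = 46378^12975 mod 51901 = 48459.
x_0 is neither 1 nor 51900, so continue squaring.
x_1 = 48459^2 mod 51901 = 13936.
Reached i = s−1 = 1 without hitting −1: 46378 is a Miller–Rabin witness and 51901 is composite.

yes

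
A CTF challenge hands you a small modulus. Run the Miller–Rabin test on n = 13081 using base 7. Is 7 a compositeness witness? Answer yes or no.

yes

n − 1 = 13080 = 2^3 · 1635, so s = 3 and d = 1635.
x_0 = 7^1635 mod 13081 = 137.
x_0 is neither 1 nor 13080, so continue squaring.
x_1 = 137^2 mod 13081 = 5688.
x_2 = 5688^2 mod 13081 = 4031.
Reached i = s−1 = 2 without hitting −1: 7 is a Miller–Rabin witness and 13081 is composite.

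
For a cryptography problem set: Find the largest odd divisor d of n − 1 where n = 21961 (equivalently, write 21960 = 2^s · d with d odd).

Halving: 21960 → 10980 → 5490 → 2745; 2745 is odd.
So 21960 = 2^3 · 2745.

2745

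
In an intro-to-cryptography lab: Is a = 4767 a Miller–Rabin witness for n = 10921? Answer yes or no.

n − 1 = 10920 = 2^3 · 1365, so s = 3 and d = 1365.
Repeated squaring mod 10921: 4767^1 ≡ 4767, 4767^2 ≡ 8609, 4767^4 ≡ 4975, 4767^8 ≡ 3639, 4767^16 ≡ 6069, 4767^32 ≡ 7149, 4767^64 ≡ 8842, 4767^128 ≡ 8446, 4767^256 ≡ 9865, 4767^512 ≡ 1194, 4767^1024 ≡ 5906.
1365 = 1024 + 256 + 64 + 16 + 4 + 1, so 4767^1365 ≡ 5906·9865·8842·6069·4975·4767 ≡ 1362 (mod 10921).
x_0 = 4767^1365 mod 10921 = 1362.
x_0 is neither 1 nor 10920, so continue squaring.
x_1 = 1362^2 mod 10921 = 9395.
x_2 = 9395^2 mod 10921 = 2503.
Reached i = s−1 = 2 without hitting −1: 4767 is a Miller–Rabin witness and 10921 is composite.

yes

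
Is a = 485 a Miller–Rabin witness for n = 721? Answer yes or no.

yes

n − 1 = 720 = 2^4 · 45, so s = 4 and d = 45.
x_0 = 485^45 mod 721 = 134.
x_0 is neither 1 nor 720, so continue squaring.
x_1 = 134^2 mod 721 = 652.
x_2 = 652^2 mod 721 = 435.
x_3 = 435^2 mod 721 = 323.
Reached i = s−1 = 3 without hitting −1: 485 is a Miller–Rabin witness and 721 is composite.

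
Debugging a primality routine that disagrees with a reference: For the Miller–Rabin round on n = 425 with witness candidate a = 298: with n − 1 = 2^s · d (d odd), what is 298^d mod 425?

n − 1 = 424 = 2^3 · 53, so s = 3 and d = 53.
298^53 mod 425 = 8.

8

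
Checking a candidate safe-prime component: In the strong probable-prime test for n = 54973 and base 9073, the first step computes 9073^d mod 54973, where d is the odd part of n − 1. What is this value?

42069

n − 1 = 54972 = 2^2 · 13743, so s = 2 and d = 13743.
Repeated squaring mod 54973: 9073^1 ≡ 9073, 9073^2 ≡ 24748, 9073^4 ≡ 9311, 9073^8 ≡ 2300, 9073^16 ≡ 12592, 9073^32 ≡ 16332, 9073^64 ≡ 5228, 9073^128 ≡ 10403, 9073^256 ≡ 35545, 9073^512 ≡ 2566, 9073^1024 ≡ 42569, 9073^2048 ≡ 44762, 9073^4096 ≡ 35713, 9073^8192 ≡ 44769.
13743 = 8192 + 4096 + 1024 + 256 + 128 + 32 + 8 + 4 + 2 + 1, so 9073^13743 ≡ 44769·35713·42569·35545·10403·16332·2300·9311·24748·9073 ≡ 42069 (mod 54973).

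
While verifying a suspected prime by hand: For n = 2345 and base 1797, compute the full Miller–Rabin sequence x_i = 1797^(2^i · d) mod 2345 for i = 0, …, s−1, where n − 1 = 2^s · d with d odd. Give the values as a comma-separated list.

1137, 674, 1691

n − 1 = 2344 = 2^3 · 293, so s = 3 and d = 293.
x_0 = 1797^293 mod 2345 = 1137.
x_1 = 1137^2 mod 2345 = 674.
x_2 = 674^2 mod 2345 = 1691.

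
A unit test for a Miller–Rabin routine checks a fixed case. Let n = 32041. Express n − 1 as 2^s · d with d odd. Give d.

4005

Halving: 32040 → 16020 → 8010 → 4005; 4005 is odd.
So 32040 = 2^3 · 4005.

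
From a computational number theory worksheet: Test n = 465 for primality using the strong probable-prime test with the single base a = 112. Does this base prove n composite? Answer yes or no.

yes

n − 1 = 464 = 2^4 · 29, so s = 4 and d = 29.
By repeated squaring, 112^29 ≡ 142 (mod 465).
x_0 = 112^29 mod 465 = 142.
x_0 is neither 1 nor 464, so continue squaring.
x_1 = 142^2 mod 465 = 169.
x_2 = 169^2 mod 465 = 196.
x_3 = 196^2 mod 465 = 286.
Reached i = s−1 = 3 without hitting −1: 112 is a Miller–Rabin witness and 465 is composite.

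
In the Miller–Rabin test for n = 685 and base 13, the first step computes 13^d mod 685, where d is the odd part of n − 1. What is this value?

n − 1 = 684 = 2^2 · 171, so s = 2 and d = 171.
Repeated squaring mod 685: 13^1 ≡ 13, 13^2 ≡ 169, 13^4 ≡ 476, 13^8 ≡ 526, 13^16 ≡ 621, 13^32 ≡ 671, 13^64 ≡ 196, 13^128 ≡ 56.
171 = 128 + 32 + 8 + 2 + 1, so 13^171 ≡ 56·671·526·169·13 ≡ 67 (mod 685).

67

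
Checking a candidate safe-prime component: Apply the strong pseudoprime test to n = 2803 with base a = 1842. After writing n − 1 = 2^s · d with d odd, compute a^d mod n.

n − 1 = 2802 = 2^1 · 1401, so s = 1 and d = 1401.
1842^1401 mod 2803 = 2802.

2802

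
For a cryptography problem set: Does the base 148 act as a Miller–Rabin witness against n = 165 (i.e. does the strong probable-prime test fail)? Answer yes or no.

n − 1 = 164 = 2^2 · 41, so s = 2 and d = 41.
Repeated squaring mod 165: 148^1 ≡ 148, 148^2 ≡ 124, 148^4 ≡ 31, 148^8 ≡ 136, 148^16 ≡ 16, 148^32 ≡ 91.
41 = 32 + 8 + 1, so 148^41 ≡ 91·136·148 ≡ 148 (mod 165).
x_0 = 148^41 mod 165 = 148.
x_0 is neither 1 nor 164, so continue squaring.
x_1 = 148^2 mod 165 = 124.
Reached i = s−1 = 1 without hitting −1: 148 is a Miller–Rabin witness and 165 is composite.

yes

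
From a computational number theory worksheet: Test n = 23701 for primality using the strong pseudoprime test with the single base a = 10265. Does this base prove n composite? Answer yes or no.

n − 1 = 23700 = 2^2 · 5925, so s = 2 and d = 5925.
x_0 = 10265^5925 mod 23701 = 558.
x_0 is neither 1 nor 23700, so continue squaring.
x_1 = 558^2 mod 23701 = 3251.
Reached i = s−1 = 1 without hitting −1: 10265 is a Miller–Rabin witness and 23701 is composite.

yes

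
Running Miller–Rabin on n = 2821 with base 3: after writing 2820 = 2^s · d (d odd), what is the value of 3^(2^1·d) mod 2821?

1

n − 1 = 2820 = 2^2 · 705, so s = 2 and d = 705.
x_0 = 3^705 mod 2821 = 1301.
x_1 = 1301^2 mod 2821 = 1.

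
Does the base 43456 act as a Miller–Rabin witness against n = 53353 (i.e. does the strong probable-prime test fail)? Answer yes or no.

n − 1 = 53352 = 2^3 · 6669, so s = 3 and d = 6669.
By repeated squaring, 43456^6669 ≡ 46811 (mod 53353).
x_0 = 43456^6669 mod 53353 = 46811.
x_0 is neither 1 nor 53352, so continue squaring.
x_1 = 46811^2 mod 53353 = 8658.
x_2 = 8658^2 mod 53353 = 53352.
x_2 ≡ −1, so 43456 is not a witness.

no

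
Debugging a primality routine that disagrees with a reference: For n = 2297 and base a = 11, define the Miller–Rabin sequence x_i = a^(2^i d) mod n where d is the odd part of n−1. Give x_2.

n − 1 = 2296 = 2^3 · 287, so s = 3 and d = 287.
By repeated squaring, 11^287 ≡ 1 (mod 2297).
x_0 = 1.
x_1 = 1^2 mod 2297 = 1.
x_2 = 1^2 mod 2297 = 1.

1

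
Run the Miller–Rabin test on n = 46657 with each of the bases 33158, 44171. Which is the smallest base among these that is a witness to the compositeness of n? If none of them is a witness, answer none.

n − 1 = 46656 = 2^6 · 729, so s = 6 and d = 729.
Base 33158: x_0 = 33158^729 mod 46657 = 5260. x_0 is neither 1 nor 46656, so continue squaring. x_1 = 5260^2 mod 46657 = 46656. x_1 ≡ −1, so 33158 is not a witness.
Base 44171: x_0 = 44171^729 mod 46657 = 46656. x_0 = 46656 ≡ −1, so 44171 is not a witness.
No listed base is a witness for 46657.

none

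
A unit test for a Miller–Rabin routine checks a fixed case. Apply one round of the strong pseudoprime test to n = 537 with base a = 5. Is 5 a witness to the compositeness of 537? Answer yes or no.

n − 1 = 536 = 2^3 · 67, so s = 3 and d = 67.
Repeated squaring mod 537: 5^1 ≡ 5, 5^2 ≡ 25, 5^4 ≡ 88, 5^8 ≡ 226, 5^16 ≡ 61, 5^32 ≡ 499, 5^64 ≡ 370.
67 = 64 + 2 + 1, so 5^67 ≡ 370·25·5 ≡ 68 (mod 537).
x_0 = 5^67 mod 537 = 68.
x_0 is neither 1 nor 536, so continue squaring.
x_1 = 68^2 mod 537 = 328.
x_2 = 328^2 mod 537 = 184.
Reached i = s−1 = 2 without hitting −1: 5 is a Miller–Rabin witness and 537 is composite.

yes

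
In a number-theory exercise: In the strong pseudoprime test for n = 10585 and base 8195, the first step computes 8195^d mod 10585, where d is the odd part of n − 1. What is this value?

6305

n − 1 = 10584 = 2^3 · 1323, so s = 3 and d = 1323.
8195^1323 mod 10585 = 6305.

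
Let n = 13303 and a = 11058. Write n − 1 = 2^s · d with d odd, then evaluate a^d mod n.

10620

n − 1 = 13302 = 2^1 · 6651, so s = 1 and d = 6651.
Repeated squaring mod 13303: 11058^1 ≡ 11058, 11058^2 ≡ 11491, 11058^4 ≡ 10806, 11058^8 ≡ 9205, 11058^16 ≡ 5218, 11058^32 ≡ 9586, 11058^64 ≡ 7575, 11058^128 ≡ 4786, 11058^256 ≡ 11333, 11058^512 ≡ 9727, 11058^1024 ≡ 3593, 11058^2048 ≡ 5739, 11058^4096 ≡ 11196.
6651 = 4096 + 2048 + 256 + 128 + 64 + 32 + 16 + 8 + 2 + 1, so 11058^6651 ≡ 11196·5739·11333·4786·7575·9586·5218·9205·11491·11058 ≡ 10620 (mod 13303).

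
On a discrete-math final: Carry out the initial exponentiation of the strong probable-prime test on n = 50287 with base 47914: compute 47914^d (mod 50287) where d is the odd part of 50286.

n − 1 = 50286 = 2^1 · 25143, so s = 1 and d = 25143.
47914^25143 mod 50287 = 1.

1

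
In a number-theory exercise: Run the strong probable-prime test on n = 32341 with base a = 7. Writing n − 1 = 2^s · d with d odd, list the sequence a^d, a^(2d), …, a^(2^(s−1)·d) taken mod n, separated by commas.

n − 1 = 32340 = 2^2 · 8085, so s = 2 and d = 8085.
x_0 = 7^8085 mod 32341 = 32340.
x_1 = 32340^2 mod 32341 = 1.

32340, 1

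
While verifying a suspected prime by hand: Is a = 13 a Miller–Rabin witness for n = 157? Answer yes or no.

no

n − 1 = 156 = 2^2 · 39, so s = 2 and d = 39.
By repeated squaring, 13^39 ≡ 156 (mod 157).
x_0 = 13^39 mod 157 = 156.
x_0 = 156 ≡ −1, so 13 is not a witness.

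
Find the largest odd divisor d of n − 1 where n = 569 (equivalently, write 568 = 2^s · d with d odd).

71

Halving: 568 → 284 → 142 → 71; 71 is odd.
So 568 = 2^3 · 71.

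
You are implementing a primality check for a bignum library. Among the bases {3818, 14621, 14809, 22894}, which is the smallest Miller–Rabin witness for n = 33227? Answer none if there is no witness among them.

n − 1 = 33226 = 2^1 · 16613, so s = 1 and d = 16613.
Base 3818: x_0 = 3818^16613 mod 33227 = 13156. x_0 ∉ {1, 33226} and s = 1, so 3818 is a Miller–Rabin witness and 33227 is composite.
Base 14621: x_0 = 14621^16613 mod 33227 = 16987. x_0 ∉ {1, 33226} and s = 1, so 14621 is a Miller–Rabin witness and 33227 is composite.
Base 14809: x_0 = 14809^16613 mod 33227 = 19177. x_0 ∉ {1, 33226} and s = 1, so 14809 is a Miller–Rabin witness and 33227 is composite.
Base 22894: x_0 = 22894^16613 mod 33227 = 3830. x_0 ∉ {1, 33226} and s = 1, so 22894 is a Miller–Rabin witness and 33227 is composite.
The smallest witness among the given bases is 3818.

3818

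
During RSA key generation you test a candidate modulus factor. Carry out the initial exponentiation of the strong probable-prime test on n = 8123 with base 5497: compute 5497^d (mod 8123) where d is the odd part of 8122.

8122

n − 1 = 8122 = 2^1 · 4061, so s = 1 and d = 4061.
5497^4061 mod 8123 = 8122.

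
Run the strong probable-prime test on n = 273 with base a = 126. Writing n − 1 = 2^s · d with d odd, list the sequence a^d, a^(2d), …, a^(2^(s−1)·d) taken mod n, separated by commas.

n − 1 = 272 = 2^4 · 17, so s = 4 and d = 17.
x_0 = 126^17 mod 273 = 42.
x_1 = 42^2 mod 273 = 126.
x_2 = 126^2 mod 273 = 42.
x_3 = 42^2 mod 273 = 126.

42, 126, 42, 126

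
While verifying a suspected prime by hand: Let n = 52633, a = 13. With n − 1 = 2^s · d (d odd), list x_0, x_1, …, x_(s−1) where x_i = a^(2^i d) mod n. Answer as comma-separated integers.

36875, 44703, 41098

n − 1 = 52632 = 2^3 · 6579, so s = 3 and d = 6579.
x_0 = 13^6579 mod 52633 = 36875.
x_1 = 36875^2 mod 52633 = 44703.
x_2 = 44703^2 mod 52633 = 41098.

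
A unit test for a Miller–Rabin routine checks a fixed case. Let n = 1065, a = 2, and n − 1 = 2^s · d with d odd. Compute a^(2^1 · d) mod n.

n − 1 = 1064 = 2^3 · 133, so s = 3 and d = 133.
x_0 = 2^133 mod 1065 = 857.
x_1 = 857^2 mod 1065 = 664.

664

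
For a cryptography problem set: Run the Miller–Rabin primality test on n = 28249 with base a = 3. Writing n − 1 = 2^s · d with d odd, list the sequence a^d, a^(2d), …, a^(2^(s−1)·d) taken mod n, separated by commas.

n − 1 = 28248 = 2^3 · 3531, so s = 3 and d = 3531.
x_0 = 3^3531 mod 28249 = 25611.
x_1 = 25611^2 mod 28249 = 9790.
x_2 = 9790^2 mod 28249 = 23492.

25611, 9790, 23492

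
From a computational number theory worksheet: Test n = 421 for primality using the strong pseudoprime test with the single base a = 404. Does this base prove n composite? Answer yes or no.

no

n − 1 = 420 = 2^2 · 105, so s = 2 and d = 105.
x_0 = 404^105 mod 421 = 1.
x_0 = 1, so 404 is not a witness.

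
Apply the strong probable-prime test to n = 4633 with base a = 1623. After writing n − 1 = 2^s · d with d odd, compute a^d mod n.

3924

n − 1 = 4632 = 2^3 · 579, so s = 3 and d = 579.
1623^579 mod 4633 = 3924.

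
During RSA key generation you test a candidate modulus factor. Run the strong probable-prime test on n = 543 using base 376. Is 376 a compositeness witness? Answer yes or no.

yes

n − 1 = 542 = 2^1 · 271, so s = 1 and d = 271.
Repeated squaring mod 543: 376^1 ≡ 376, 376^2 ≡ 196, 376^4 ≡ 406, 376^8 ≡ 307, 376^16 ≡ 310, 376^32 ≡ 532, 376^64 ≡ 121, 376^128 ≡ 523, 376^256 ≡ 400.
271 = 256 + 8 + 4 + 2 + 1, so 376^271 ≡ 400·307·406·196·376 ≡ 376 (mod 543).
x_0 = 376^271 mod 543 = 376.
x_0 ∉ {1, 542} and s = 1, so 376 is a Miller–Rabin witness and 543 is composite.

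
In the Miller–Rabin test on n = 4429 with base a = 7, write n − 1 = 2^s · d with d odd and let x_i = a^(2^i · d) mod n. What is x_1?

1678

n − 1 = 4428 = 2^2 · 1107, so s = 2 and d = 1107.
x_0 = 7^1107 mod 4429 = 3568.
x_1 = 3568^2 mod 4429 = 1678.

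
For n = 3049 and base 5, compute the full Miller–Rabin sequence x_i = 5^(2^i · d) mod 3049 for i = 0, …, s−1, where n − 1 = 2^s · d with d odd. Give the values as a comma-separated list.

2574, 3048, 1

n − 1 = 3048 = 2^3 · 381, so s = 3 and d = 381.
x_0 = 5^381 mod 3049 = 2574.
x_1 = 2574^2 mod 3049 = 3048.
x_2 = 3048^2 mod 3049 = 1.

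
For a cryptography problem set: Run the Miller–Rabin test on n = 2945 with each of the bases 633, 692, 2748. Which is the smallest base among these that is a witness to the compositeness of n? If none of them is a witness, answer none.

633

n − 1 = 2944 = 2^7 · 23, so s = 7 and d = 23.
Base 633: x_0 = 633^23 mod 2945 = 1202. x_0 is neither 1 nor 2944, so continue squaring. x_1 = 1202^2 mod 2945 = 1754. x_2 = 1754^2 mod 2945 = 1936. x_3 = 1936^2 mod 2945 = 2056. x_4 = 2056^2 mod 2945 = 1061. x_5 = 1061^2 mod 2945 = 731. x_6 = 731^2 mod 2945 = 1316. Reached i = s−1 = 6 without hitting −1: 633 is a Miller–Rabin witness and 2945 is composite.
Base 692: x_0 = 692^23 mod 2945 = 2463. x_0 is neither 1 nor 2944, so continue squaring. x_1 = 2463^2 mod 2945 = 2614. x_2 = 2614^2 mod 2945 = 596. x_3 = 596^2 mod 2945 = 1816. x_4 = 1816^2 mod 2945 = 2401. x_5 = 2401^2 mod 2945 = 1436. x_6 = 1436^2 mod 2945 = 596. Reached i = s−1 = 6 without hitting −1: 692 is a Miller–Rabin witness and 2945 is composite.
Base 2748: x_0 = 2748^23 mod 2945 = 2592. x_0 is neither 1 nor 2944, so continue squaring. x_1 = 2592^2 mod 2945 = 919. x_2 = 919^2 mod 2945 = 2291. x_3 = 2291^2 mod 2945 = 691. x_4 = 691^2 mod 2945 = 391. x_5 = 391^2 mod 2945 = 2686. x_6 = 2686^2 mod 2945 = 2291. Reached i = s−1 = 6 without hitting −1: 2748 is a Miller–Rabin witness and 2945 is composite.
The smallest witness among the given bases is 633.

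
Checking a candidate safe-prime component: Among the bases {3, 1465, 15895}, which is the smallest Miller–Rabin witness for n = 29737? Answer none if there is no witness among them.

3

n − 1 = 29736 = 2^3 · 3717, so s = 3 and d = 3717.
Base 3: x_0 = 3^3717 mod 29737 = 20410. x_0 is neither 1 nor 29736, so continue squaring. x_1 = 20410^2 mod 29737 = 12204. x_2 = 12204^2 mod 29737 = 14720. Reached i = s−1 = 2 without hitting −1: 3 is a Miller–Rabin witness and 29737 is composite.
Base 1465: x_0 = 1465^3717 mod 29737 = 25092. x_0 is neither 1 nor 29736, so continue squaring. x_1 = 25092^2 mod 29737 = 16700. x_2 = 16700^2 mod 29737 = 16414. Reached i = s−1 = 2 without hitting −1: 1465 is a Miller–Rabin witness and 29737 is composite.
Base 15895: x_0 = 15895^3717 mod 29737 = 9044. x_0 is neither 1 nor 29736, so continue squaring. x_1 = 9044^2 mod 29737 = 17186. x_2 = 17186^2 mod 29737 = 10712. Reached i = s−1 = 2 without hitting −1: 15895 is a Miller–Rabin witness and 29737 is composite.
The smallest witness among the given bases is 3.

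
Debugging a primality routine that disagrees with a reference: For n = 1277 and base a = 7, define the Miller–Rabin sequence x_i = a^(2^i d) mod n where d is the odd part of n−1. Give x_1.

1276

n − 1 = 1276 = 2^2 · 319, so s = 2 and d = 319.
x_0 = 7^319 mod 1277 = 113.
x_1 = 113^2 mod 1277 = 1276.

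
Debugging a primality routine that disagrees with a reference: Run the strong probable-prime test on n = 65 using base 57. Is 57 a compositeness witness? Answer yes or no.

no

n − 1 = 64 = 2^6 · 1, so s = 6 and d = 1.
x_0 = 57^1 mod 65 = 57.
x_0 is neither 1 nor 64, so continue squaring.
x_1 = 57^2 mod 65 = 64.
x_1 ≡ −1, so 57 is not a witness.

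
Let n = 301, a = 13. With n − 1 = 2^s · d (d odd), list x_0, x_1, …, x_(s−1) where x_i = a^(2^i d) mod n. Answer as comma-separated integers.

n − 1 = 300 = 2^2 · 75, so s = 2 and d = 75.
x_0 = 13^75 mod 301 = 41.
x_1 = 41^2 mod 301 = 176.

41, 176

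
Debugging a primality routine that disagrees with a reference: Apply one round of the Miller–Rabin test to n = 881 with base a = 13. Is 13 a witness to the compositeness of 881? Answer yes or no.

n − 1 = 880 = 2^4 · 55, so s = 4 and d = 55.
x_0 = 13^55 mod 881 = 704.
x_0 is neither 1 nor 880, so continue squaring.
x_1 = 704^2 mod 881 = 494.
x_2 = 494^2 mod 881 = 880.
x_2 ≡ −1, so 13 is not a witness.

no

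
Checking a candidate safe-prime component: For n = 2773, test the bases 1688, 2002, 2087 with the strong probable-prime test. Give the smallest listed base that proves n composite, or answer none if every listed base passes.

1688

n − 1 = 2772 = 2^2 · 693, so s = 2 and d = 693.
Base 1688: x_0 = 1688^693 mod 2773 = 2192. x_0 is neither 1 nor 2772, so continue squaring. x_1 = 2192^2 mod 2773 = 2028. Reached i = s−1 = 1 without hitting −1: 1688 is a Miller–Rabin witness and 2773 is composite.
Base 2002: x_0 = 2002^693 mod 2773 = 755. x_0 is neither 1 nor 2772, so continue squaring. x_1 = 755^2 mod 2773 = 1560. Reached i = s−1 = 1 without hitting −1: 2002 is a Miller–Rabin witness and 2773 is composite.
Base 2087: x_0 = 2087^693 mod 2773 = 373. x_0 is neither 1 nor 2772, so continue squaring. x_1 = 373^2 mod 2773 = 479. Reached i = s−1 = 1 without hitting −1: 2087 is a Miller–Rabin witness and 2773 is composite.
The smallest witness among the given bases is 1688.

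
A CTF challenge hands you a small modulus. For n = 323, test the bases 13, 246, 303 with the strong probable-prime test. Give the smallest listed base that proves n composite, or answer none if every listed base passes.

13

n − 1 = 322 = 2^1 · 161, so s = 1 and d = 161.
Base 13: x_0 = 13^161 mod 323 = 98. x_0 ∉ {1, 322} and s = 1, so 13 is a Miller–Rabin witness and 323 is composite.
Base 246: x_0 = 246^161 mod 323 = 246. x_0 ∉ {1, 322} and s = 1, so 246 is a Miller–Rabin witness and 323 is composite.
Base 303: x_0 = 303^161 mod 323 = 303. x_0 ∉ {1, 322} and s = 1, so 303 is a Miller–Rabin witness and 323 is composite.
The smallest witness among the given bases is 13.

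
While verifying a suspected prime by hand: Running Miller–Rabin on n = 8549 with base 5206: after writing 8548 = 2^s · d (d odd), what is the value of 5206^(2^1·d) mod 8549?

n − 1 = 8548 = 2^2 · 2137, so s = 2 and d = 2137.
x_0 = 5206^2137 mod 8549 = 2631.
x_1 = 2631^2 mod 8549 = 6020.

6020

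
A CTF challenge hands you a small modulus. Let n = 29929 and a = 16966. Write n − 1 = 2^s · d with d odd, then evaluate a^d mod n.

n − 1 = 29928 = 2^3 · 3741, so s = 3 and d = 3741.
By repeated squaring, 16966^3741 ≡ 22756 (mod 29929).

22756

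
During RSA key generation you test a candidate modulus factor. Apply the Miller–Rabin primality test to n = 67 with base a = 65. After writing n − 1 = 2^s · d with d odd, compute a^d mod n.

n − 1 = 66 = 2^1 · 33, so s = 1 and d = 33.
65^33 mod 67 = 1.

1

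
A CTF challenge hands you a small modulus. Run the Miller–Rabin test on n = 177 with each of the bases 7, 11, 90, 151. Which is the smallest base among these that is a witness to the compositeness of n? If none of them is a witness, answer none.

n − 1 = 176 = 2^4 · 11, so s = 4 and d = 11.
Base 7: x_0 = 7^11 mod 177 = 94. x_0 is neither 1 nor 176, so continue squaring. x_1 = 94^2 mod 177 = 163. x_2 = 163^2 mod 177 = 19. x_3 = 19^2 mod 177 = 7. Reached i = s−1 = 3 without hitting −1: 7 is a Miller–Rabin witness and 177 is composite.
Base 11: x_0 = 11^11 mod 177 = 77. x_0 is neither 1 nor 176, so continue squaring. x_1 = 77^2 mod 177 = 88. x_2 = 88^2 mod 177 = 133. x_3 = 133^2 mod 177 = 166. Reached i = s−1 = 3 without hitting −1: 11 is a Miller–Rabin witness and 177 is composite.
Base 90: x_0 = 90^11 mod 177 = 33. x_0 is neither 1 nor 176, so continue squaring. x_1 = 33^2 mod 177 = 27. x_2 = 27^2 mod 177 = 21. x_3 = 21^2 mod 177 = 87. Reached i = s−1 = 3 without hitting −1: 90 is a Miller–Rabin witness and 177 is composite.
Base 151: x_0 = 151^11 mod 177 = 109. x_0 is neither 1 nor 176, so continue squaring. x_1 = 109^2 mod 177 = 22. x_2 = 22^2 mod 177 = 130. x_3 = 130^2 mod 177 = 85. Reached i = s−1 = 3 without hitting −1: 151 is a Miller–Rabin witness and 177 is composite.
The smallest witness among the given bases is 7.

7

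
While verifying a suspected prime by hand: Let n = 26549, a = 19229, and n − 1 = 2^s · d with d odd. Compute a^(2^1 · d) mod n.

23782

n − 1 = 26548 = 2^2 · 6637, so s = 2 and d = 6637.
By repeated squaring, 19229^6637 ≡ 16443 (mod 26549).
x_0 = 16443.
x_1 = 16443^2 mod 26549 = 23782.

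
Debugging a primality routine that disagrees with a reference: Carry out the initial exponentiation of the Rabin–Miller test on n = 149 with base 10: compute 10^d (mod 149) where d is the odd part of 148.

105

n − 1 = 148 = 2^2 · 37, so s = 2 and d = 37.
10^37 mod 149 = 105.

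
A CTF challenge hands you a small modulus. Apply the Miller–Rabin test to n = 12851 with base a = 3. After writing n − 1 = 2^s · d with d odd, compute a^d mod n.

n − 1 = 12850 = 2^1 · 6425, so s = 1 and d = 6425.
By repeated squaring, 3^6425 ≡ 6777 (mod 12851).

6777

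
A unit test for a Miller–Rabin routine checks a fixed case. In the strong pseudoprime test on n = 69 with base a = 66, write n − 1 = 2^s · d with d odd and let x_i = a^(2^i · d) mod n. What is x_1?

3

n − 1 = 68 = 2^2 · 17, so s = 2 and d = 17.
x_0 = 66^17 mod 69 = 30.
x_1 = 30^2 mod 69 = 3.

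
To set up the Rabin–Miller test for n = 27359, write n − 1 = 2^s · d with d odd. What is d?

Halving: 27358 → 13679; 13679 is odd.
So 27358 = 2^1 · 13679.

13679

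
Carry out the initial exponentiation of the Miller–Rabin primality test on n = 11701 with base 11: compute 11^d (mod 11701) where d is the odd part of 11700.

446

n − 1 = 11700 = 2^2 · 2925, so s = 2 and d = 2925.
11^2925 mod 11701 = 446.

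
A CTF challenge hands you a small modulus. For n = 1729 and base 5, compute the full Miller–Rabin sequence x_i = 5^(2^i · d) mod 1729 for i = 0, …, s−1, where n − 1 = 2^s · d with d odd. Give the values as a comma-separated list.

n − 1 = 1728 = 2^6 · 27, so s = 6 and d = 27.
x_0 = 5^27 mod 1729 = 1217.
x_1 = 1217^2 mod 1729 = 1065.
x_2 = 1065^2 mod 1729 = 1.
x_3 = 1^2 mod 1729 = 1.
x_4 = 1^2 mod 1729 = 1.
x_5 = 1^2 mod 1729 = 1.

1217, 1065, 1, 1, 1, 1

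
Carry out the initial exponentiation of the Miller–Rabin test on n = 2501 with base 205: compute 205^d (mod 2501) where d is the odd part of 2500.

n − 1 = 2500 = 2^2 · 625, so s = 2 and d = 625.
205^625 mod 2501 = 1599.

1599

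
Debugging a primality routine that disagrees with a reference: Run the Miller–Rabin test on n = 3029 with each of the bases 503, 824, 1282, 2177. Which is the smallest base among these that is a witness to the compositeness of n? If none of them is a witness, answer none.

503

n − 1 = 3028 = 2^2 · 757, so s = 2 and d = 757.
Base 503: x_0 = 503^757 mod 3029 = 1257. x_0 is neither 1 nor 3028, so continue squaring. x_1 = 1257^2 mod 3029 = 1940. Reached i = s−1 = 1 without hitting −1: 503 is a Miller–Rabin witness and 3029 is composite.
Base 824: x_0 = 824^757 mod 3029 = 2436. x_0 is neither 1 nor 3028, so continue squaring. x_1 = 2436^2 mod 3029 = 285. Reached i = s−1 = 1 without hitting −1: 824 is a Miller–Rabin witness and 3029 is composite.
Base 1282: x_0 = 1282^757 mod 3029 = 437. x_0 is neither 1 nor 3028, so continue squaring. x_1 = 437^2 mod 3029 = 142. Reached i = s−1 = 1 without hitting −1: 1282 is a Miller–Rabin witness and 3029 is composite.
Base 2177: x_0 = 2177^757 mod 3029 = 2606. x_0 is neither 1 nor 3028, so continue squaring. x_1 = 2606^2 mod 3029 = 218. Reached i = s−1 = 1 without hitting −1: 2177 is a Miller–Rabin witness and 3029 is composite.
The smallest witness among the given bases is 503.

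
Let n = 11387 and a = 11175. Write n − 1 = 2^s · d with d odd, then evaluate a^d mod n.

n − 1 = 11386 = 2^1 · 5693, so s = 1 and d = 5693.
11175^5693 mod 11387 = 9018.

9018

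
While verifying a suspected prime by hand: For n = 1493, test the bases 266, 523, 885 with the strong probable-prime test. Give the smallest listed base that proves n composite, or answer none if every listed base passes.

n − 1 = 1492 = 2^2 · 373, so s = 2 and d = 373.
Base 266: x_0 = 266^373 mod 1493 = 432. x_0 is neither 1 nor 1492, so continue squaring. x_1 = 432^2 mod 1493 = 1492. x_1 ≡ −1, so 266 is not a witness.
Base 523: x_0 = 523^373 mod 1493 = 432. x_0 is neither 1 nor 1492, so continue squaring. x_1 = 432^2 mod 1493 = 1492. x_1 ≡ −1, so 523 is not a witness.
Base 885: x_0 = 885^373 mod 1493 = 432. x_0 is neither 1 nor 1492, so continue squaring. x_1 = 432^2 mod 1493 = 1492. x_1 ≡ −1, so 885 is not a witness.
No listed base is a witness for 1493.

none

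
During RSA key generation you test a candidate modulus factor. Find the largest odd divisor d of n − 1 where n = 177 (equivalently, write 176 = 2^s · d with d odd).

11

Halving: 176 → 88 → 44 → 22 → 11; 11 is odd.
So 176 = 2^4 · 11.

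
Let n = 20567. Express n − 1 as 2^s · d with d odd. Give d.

Halving: 20566 → 10283; 10283 is odd.
So 20566 = 2^1 · 10283.

10283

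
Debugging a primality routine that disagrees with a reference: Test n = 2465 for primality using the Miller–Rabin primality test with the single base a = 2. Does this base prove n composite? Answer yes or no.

n − 1 = 2464 = 2^5 · 77, so s = 5 and d = 77.
x_0 = 2^77 mod 2465 = 1902.
x_0 is neither 1 nor 2464, so continue squaring.
x_1 = 1902^2 mod 2465 = 1449.
x_2 = 1449^2 mod 2465 = 1886.
x_3 = 1886^2 mod 2465 = 1.
x_3 = 1 but x_2 ≠ ±1, a nontrivial square root of 1 — 2 is a witness and 2465 is composite.

yes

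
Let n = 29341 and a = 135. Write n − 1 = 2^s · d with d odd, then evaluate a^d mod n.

n − 1 = 29340 = 2^2 · 7335, so s = 2 and d = 7335.
Repeated squaring mod 29341: 135^1 ≡ 135, 135^2 ≡ 18225, 135^4 ≡ 10505, 135^8 ≡ 3524, 135^16 ≡ 7333, 135^32 ≡ 20177, 135^64 ≡ 4954, 135^128 ≡ 13040, 135^256 ≡ 10505, 135^512 ≡ 3524, 135^1024 ≡ 7333, 135^2048 ≡ 20177, 135^4096 ≡ 4954.
7335 = 4096 + 2048 + 1024 + 128 + 32 + 4 + 2 + 1, so 135^7335 ≡ 4954·20177·7333·13040·20177·10505·18225·135 ≡ 18728 (mod 29341).

18728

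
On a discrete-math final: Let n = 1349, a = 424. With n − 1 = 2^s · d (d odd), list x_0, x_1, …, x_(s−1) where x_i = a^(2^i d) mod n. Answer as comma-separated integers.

802, 1080

n − 1 = 1348 = 2^2 · 337, so s = 2 and d = 337.
x_0 = 424^337 mod 1349 = 802.
x_1 = 802^2 mod 1349 = 1080.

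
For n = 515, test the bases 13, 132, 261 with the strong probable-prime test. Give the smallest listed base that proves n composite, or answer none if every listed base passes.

13

n − 1 = 514 = 2^1 · 257, so s = 1 and d = 257.
Base 13: x_0 = 13^257 mod 515 = 478. x_0 ∉ {1, 514} and s = 1, so 13 is a Miller–Rabin witness and 515 is composite.
Base 132: x_0 = 132^257 mod 515 = 17. x_0 ∉ {1, 514} and s = 1, so 132 is a Miller–Rabin witness and 515 is composite.
Base 261: x_0 = 261^257 mod 515 = 141. x_0 ∉ {1, 514} and s = 1, so 261 is a Miller–Rabin witness and 515 is composite.
The smallest witness among the given bases is 13.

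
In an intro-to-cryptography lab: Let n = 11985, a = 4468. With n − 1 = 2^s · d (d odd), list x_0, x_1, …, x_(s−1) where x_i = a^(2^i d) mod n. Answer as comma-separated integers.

n − 1 = 11984 = 2^4 · 749, so s = 4 and d = 749.
x_0 = 4468^749 mod 11985 = 6193.
x_1 = 6193^2 mod 11985 = 1249.
x_2 = 1249^2 mod 11985 = 1951.
x_3 = 1951^2 mod 11985 = 7156.

6193, 1249, 1951, 7156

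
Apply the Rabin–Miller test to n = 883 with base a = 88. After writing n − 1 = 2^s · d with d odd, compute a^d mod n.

1

n − 1 = 882 = 2^1 · 441, so s = 1 and d = 441.
Repeated squaring mod 883: 88^1 ≡ 88, 88^2 ≡ 680, 88^4 ≡ 591, 88^8 ≡ 496, 88^16 ≡ 542, 88^32 ≡ 608, 88^64 ≡ 570, 88^128 ≡ 839, 88^256 ≡ 170.
441 = 256 + 128 + 32 + 16 + 8 + 1, so 88^441 ≡ 170·839·608·542·496·88 ≡ 1 (mod 883).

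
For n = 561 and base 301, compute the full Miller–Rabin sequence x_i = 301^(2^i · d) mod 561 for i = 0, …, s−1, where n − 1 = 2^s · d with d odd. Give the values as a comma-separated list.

n − 1 = 560 = 2^4 · 35, so s = 4 and d = 35.
x_0 = 301^35 mod 561 = 232.
x_1 = 232^2 mod 561 = 529.
x_2 = 529^2 mod 561 = 463.
x_3 = 463^2 mod 561 = 67.

232, 529, 463, 67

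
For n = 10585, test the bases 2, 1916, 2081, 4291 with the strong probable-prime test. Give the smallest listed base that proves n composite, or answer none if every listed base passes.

2

n − 1 = 10584 = 2^3 · 1323, so s = 3 and d = 1323.
Base 2: x_0 = 2^1323 mod 10585 = 7958. x_0 is neither 1 nor 10584, so continue squaring. x_1 = 7958^2 mod 10585 = 10294. x_2 = 10294^2 mod 10585 = 1. x_2 = 1 but x_1 ≠ ±1, a nontrivial square root of 1 — 2 is a witness and 10585 is composite.
Base 1916: x_0 = 1916^1323 mod 10585 = 6131. x_0 is neither 1 nor 10584, so continue squaring. x_1 = 6131^2 mod 10585 = 1826. x_2 = 1826^2 mod 10585 = 1. x_2 = 1 but x_1 ≠ ±1, a nontrivial square root of 1 — 1916 is a witness and 10585 is composite.
Base 2081: x_0 = 2081^1323 mod 10585 = 1826. x_0 is neither 1 nor 10584, so continue squaring. x_1 = 1826^2 mod 10585 = 1. x_1 = 1 but x_0 ≠ ±1, a nontrivial square root of 1 — 2081 is a witness and 10585 is composite.
Base 4291: x_0 = 4291^1323 mod 10585 = 2116. x_0 is neither 1 nor 10584, so continue squaring. x_1 = 2116^2 mod 10585 = 1. x_1 = 1 but x_0 ≠ ±1, a nontrivial square root of 1 — 4291 is a witness and 10585 is composite.
The smallest witness among the given bases is 2.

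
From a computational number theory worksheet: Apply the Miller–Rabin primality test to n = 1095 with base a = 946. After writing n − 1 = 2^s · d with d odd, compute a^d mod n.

n − 1 = 1094 = 2^1 · 547, so s = 1 and d = 547.
Repeated squaring mod 1095: 946^1 ≡ 946, 946^2 ≡ 301, 946^4 ≡ 811, 946^8 ≡ 721, 946^16 ≡ 811, 946^32 ≡ 721, 946^64 ≡ 811, 946^128 ≡ 721, 946^256 ≡ 811, 946^512 ≡ 721.
547 = 512 + 32 + 2 + 1, so 946^547 ≡ 721·721·301·946 ≡ 76 (mod 1095).

76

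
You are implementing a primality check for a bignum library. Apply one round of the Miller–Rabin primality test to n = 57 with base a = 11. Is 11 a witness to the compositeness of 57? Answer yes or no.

yes

n − 1 = 56 = 2^3 · 7, so s = 3 and d = 7.
x_0 = 11^7 mod 57 = 11.
x_0 is neither 1 nor 56, so continue squaring.
x_1 = 11^2 mod 57 = 7.
x_2 = 7^2 mod 57 = 49.
Reached i = s−1 = 2 without hitting −1: 11 is a Miller–Rabin witness and 57 is composite.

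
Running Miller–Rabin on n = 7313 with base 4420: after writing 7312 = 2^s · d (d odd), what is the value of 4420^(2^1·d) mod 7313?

n − 1 = 7312 = 2^4 · 457, so s = 4 and d = 457.
x_0 = 4420^457 mod 7313 = 1531.
x_1 = 1531^2 mod 7313 = 3801.

3801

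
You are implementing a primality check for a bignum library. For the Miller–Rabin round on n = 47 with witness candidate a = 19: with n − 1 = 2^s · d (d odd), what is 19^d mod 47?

n − 1 = 46 = 2^1 · 23, so s = 1 and d = 23.
19^23 mod 47 = 46.

46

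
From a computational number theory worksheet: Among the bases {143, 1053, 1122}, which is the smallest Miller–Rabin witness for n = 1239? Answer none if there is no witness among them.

143

n − 1 = 1238 = 2^1 · 619, so s = 1 and d = 619.
Base 143: x_0 = 143^619 mod 1239 = 311. x_0 ∉ {1, 1238} and s = 1, so 143 is a Miller–Rabin witness and 1239 is composite.
Base 1053: x_0 = 1053^619 mod 1239 = 549. x_0 ∉ {1, 1238} and s = 1, so 1053 is a Miller–Rabin witness and 1239 is composite.
Base 1122: x_0 = 1122^619 mod 1239 = 1122. x_0 ∉ {1, 1238} and s = 1, so 1122 is a Miller–Rabin witness and 1239 is composite.
The smallest witness among the given bases is 143.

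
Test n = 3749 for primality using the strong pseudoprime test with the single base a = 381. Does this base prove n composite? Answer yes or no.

n − 1 = 3748 = 2^2 · 937, so s = 2 and d = 937.
x_0 = 381^937 mod 3749 = 2262.
x_0 is neither 1 nor 3748, so continue squaring.
x_1 = 2262^2 mod 3749 = 3008.
Reached i = s−1 = 1 without hitting −1: 381 is a Miller–Rabin witness and 3749 is composite.

yes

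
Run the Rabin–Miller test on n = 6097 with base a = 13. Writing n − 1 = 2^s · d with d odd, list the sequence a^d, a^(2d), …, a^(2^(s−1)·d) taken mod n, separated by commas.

n − 1 = 6096 = 2^4 · 381, so s = 4 and d = 381.
x_0 = 13^381 mod 6097 = 2470.
x_1 = 2470^2 mod 6097 = 3900.
x_2 = 3900^2 mod 6097 = 4082.
x_3 = 4082^2 mod 6097 = 5720.

2470, 3900, 4082, 5720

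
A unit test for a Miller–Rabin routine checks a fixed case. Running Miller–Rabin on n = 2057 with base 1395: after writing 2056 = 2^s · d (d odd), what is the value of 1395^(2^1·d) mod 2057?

137

n − 1 = 2056 = 2^3 · 257, so s = 3 and d = 257.
x_0 = 1395^257 mod 2057 = 851.
x_1 = 851^2 mod 2057 = 137.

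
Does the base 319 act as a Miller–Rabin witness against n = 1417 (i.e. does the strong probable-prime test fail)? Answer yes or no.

n − 1 = 1416 = 2^3 · 177, so s = 3 and d = 177.
Repeated squaring mod 1417: 319^1 ≡ 319, 319^2 ≡ 1154, 319^4 ≡ 1153, 319^8 ≡ 263, 319^16 ≡ 1153, 319^32 ≡ 263, 319^64 ≡ 1153, 319^128 ≡ 263.
177 = 128 + 32 + 16 + 1, so 319^177 ≡ 263·263·1153·319 ≡ 294 (mod 1417).
x_0 = 319^177 mod 1417 = 294.
x_0 is neither 1 nor 1416, so continue squaring.
x_1 = 294^2 mod 1417 = 1416.
x_1 ≡ −1, so 319 is not a witness.

no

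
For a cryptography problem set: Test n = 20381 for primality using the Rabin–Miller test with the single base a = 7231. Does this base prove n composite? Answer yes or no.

n − 1 = 20380 = 2^2 · 5095, so s = 2 and d = 5095.
Repeated squaring mod 20381: 7231^1 ≡ 7231, 7231^2 ≡ 10096, 7231^4 ≡ 3835, 7231^8 ≡ 12524, 7231^16 ≡ 18781, 7231^32 ≡ 12375, 7231^64 ≡ 18172, 7231^128 ≡ 8622, 7231^256 ≡ 9377, 7231^512 ≡ 4495, 7231^1024 ≡ 7454, 7231^2048 ≡ 3510, 7231^4096 ≡ 9976.
5095 = 4096 + 512 + 256 + 128 + 64 + 32 + 4 + 2 + 1, so 7231^5095 ≡ 9976·4495·9377·8622·18172·12375·3835·10096·7231 ≡ 9573 (mod 20381).
x_0 = 7231^5095 mod 20381 = 9573.
x_0 is neither 1 nor 20380, so continue squaring.
x_1 = 9573^2 mod 20381 = 9353.
Reached i = s−1 = 1 without hitting −1: 7231 is a Miller–Rabin witness and 20381 is composite.

yes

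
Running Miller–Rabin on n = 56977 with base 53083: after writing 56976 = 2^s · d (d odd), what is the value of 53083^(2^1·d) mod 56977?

7519

n − 1 = 56976 = 2^4 · 3561, so s = 4 and d = 3561.
x_0 = 53083^3561 mod 56977 = 32535.
x_1 = 32535^2 mod 56977 = 7519.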